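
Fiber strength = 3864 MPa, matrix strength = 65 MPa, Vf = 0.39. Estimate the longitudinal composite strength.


sigma_1 = sigma_f*Vf + sigma_m*(1-Vf) = 3864*0.39 + 65*0.61 = 1546.6 MPa

1546.6 MPa


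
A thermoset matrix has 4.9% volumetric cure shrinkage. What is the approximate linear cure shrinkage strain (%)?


Linear shrinkage ≈ vol_shrink/3 = 4.9/3 = 1.633%

1.633%


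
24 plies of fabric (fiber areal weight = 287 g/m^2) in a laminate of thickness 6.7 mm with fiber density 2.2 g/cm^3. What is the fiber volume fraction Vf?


Vf = n * FAW / (rho_f * h * 1000) = 24 * 287 / (2.2 * 6.7 * 1000) = 0.4673

0.4673


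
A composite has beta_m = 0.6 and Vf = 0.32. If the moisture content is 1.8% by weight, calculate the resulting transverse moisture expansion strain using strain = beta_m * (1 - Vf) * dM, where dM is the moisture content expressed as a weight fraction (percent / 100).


dM = 1.8/100 = 0.018
strain = beta_m * (1-Vf) * dM = 0.6 * 0.68 * 0.018 = 0.007344

0.007344


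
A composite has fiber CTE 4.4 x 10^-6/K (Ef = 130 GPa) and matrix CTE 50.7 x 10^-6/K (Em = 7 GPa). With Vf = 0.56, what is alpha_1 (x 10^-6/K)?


E1 = Ef*Vf + Em*(1-Vf) = 75.88
alpha_1 = (alpha_f*Ef*Vf + alpha_m*Em*(1-Vf))/E1 = 6.28 x 10^-6/K

6.28 x 10^-6/K


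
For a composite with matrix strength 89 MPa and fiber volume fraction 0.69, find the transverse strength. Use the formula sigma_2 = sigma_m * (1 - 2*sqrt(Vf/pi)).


factor = 1 - 2*sqrt(0.69/pi) = 0.0627
sigma_2 = 89 * 0.0627 = 5.58 MPa

5.58 MPa


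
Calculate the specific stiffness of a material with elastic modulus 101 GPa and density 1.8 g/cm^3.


Specific stiffness = E/rho = 101/1.8 = 56.1 GPa/(g/cm^3)

56.1 GPa/(g/cm^3)


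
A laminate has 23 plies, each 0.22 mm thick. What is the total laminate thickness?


h = n * t_ply = 23 * 0.22 = 5.06 mm

5.06 mm


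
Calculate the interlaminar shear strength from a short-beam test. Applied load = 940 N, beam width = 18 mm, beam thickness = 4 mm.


ILSS = 3F/(4bh) = 3*940/(4*18*4) = 9.79 MPa

9.79 MPa


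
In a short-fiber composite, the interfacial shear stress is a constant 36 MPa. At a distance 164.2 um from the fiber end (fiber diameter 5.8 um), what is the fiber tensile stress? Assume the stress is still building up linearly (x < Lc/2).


Force balance: sigma_f * (pi*d^2/4) = tau * (pi*d) * x  ->  sigma_f = 4 * tau * x / d
sigma_f = 4 * 36 * 164.2 / 5.8 = 4076.7 MPa

4076.7 MPa


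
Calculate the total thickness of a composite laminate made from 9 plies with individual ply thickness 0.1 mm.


h = n * t_ply = 9 * 0.1 = 0.9 mm

0.9 mm


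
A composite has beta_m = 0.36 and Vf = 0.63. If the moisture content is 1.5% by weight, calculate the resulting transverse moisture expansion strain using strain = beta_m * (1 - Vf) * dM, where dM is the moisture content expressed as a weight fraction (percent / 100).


dM = 1.5/100 = 0.015
strain = beta_m * (1-Vf) * dM = 0.36 * 0.37 * 0.015 = 0.001998

0.001998


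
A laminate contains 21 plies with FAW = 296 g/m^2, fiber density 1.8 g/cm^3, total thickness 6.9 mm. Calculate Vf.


Vf = n * FAW / (rho_f * h * 1000) = 21 * 296 / (1.8 * 6.9 * 1000) = 0.5005

0.5005


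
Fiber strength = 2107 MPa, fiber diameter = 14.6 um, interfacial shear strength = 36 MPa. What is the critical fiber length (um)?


Lc = sigma_f * d / (2 * tau_i) = 2107 * 14.6 / (2 * 36) = 427.3 um

427.3 um


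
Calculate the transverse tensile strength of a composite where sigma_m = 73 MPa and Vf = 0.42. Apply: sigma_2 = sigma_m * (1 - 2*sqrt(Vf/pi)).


factor = 1 - 2*sqrt(0.42/pi) = 0.2687
sigma_2 = 73 * 0.2687 = 19.62 MPa

19.62 MPa


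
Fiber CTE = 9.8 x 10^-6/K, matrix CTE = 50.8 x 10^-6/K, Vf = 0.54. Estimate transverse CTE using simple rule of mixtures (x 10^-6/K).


alpha_2 = alpha_f*Vf + alpha_m*(1-Vf) = 9.8*0.54 + 50.8*0.46 = 28.7 x 10^-6/K

28.7 x 10^-6/K


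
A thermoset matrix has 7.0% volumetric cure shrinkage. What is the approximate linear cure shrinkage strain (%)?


Linear shrinkage ≈ vol_shrink/3 = 7.0/3 = 2.333%

2.333%


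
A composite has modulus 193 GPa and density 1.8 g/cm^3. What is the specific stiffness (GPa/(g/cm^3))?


Specific stiffness = E/rho = 193/1.8 = 107.2 GPa/(g/cm^3)

107.2 GPa/(g/cm^3)


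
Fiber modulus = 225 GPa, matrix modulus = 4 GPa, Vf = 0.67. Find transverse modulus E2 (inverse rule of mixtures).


1/E2 = Vf/Ef + (1-Vf)/Em = 0.67/225 + 0.33/4
E2 = 11.7 GPa

11.7 GPa


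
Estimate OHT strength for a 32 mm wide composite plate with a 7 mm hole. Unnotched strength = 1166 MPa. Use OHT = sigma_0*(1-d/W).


OHT = sigma_0*(1-d/W) = 1166*(1-7/32) = 910.9 MPa

910.9 MPa


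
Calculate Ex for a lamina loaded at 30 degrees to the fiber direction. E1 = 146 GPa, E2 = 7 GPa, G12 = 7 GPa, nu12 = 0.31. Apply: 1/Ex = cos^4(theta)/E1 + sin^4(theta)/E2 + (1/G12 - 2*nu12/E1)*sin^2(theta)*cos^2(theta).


cos^4(30) = 0.5625, sin^4(30) = 0.0625, sin^2(30)*cos^2(30) = 0.1875
1/G12 - 2*nu12/E1 = 1/7 - 2*0.31/146 = 0.138611 GPa^-1
1/Ex = 0.5625/146 + 0.0625/7 + 0.138611*0.1875 = 0.0387708 GPa^-1
Ex = 25.79 GPa

25.79 GPa


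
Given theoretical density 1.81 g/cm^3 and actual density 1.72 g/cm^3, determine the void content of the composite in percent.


Void% = (rho_theo - rho_actual)/rho_theo * 100 = (1.81 - 1.72)/1.81 * 100 = 4.97%

4.97%


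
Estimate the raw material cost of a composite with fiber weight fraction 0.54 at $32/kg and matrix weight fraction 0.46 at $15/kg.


Cost = cost_f*Wf + cost_m*Wm = 32*0.54 + 15*0.46 = $24.18/kg

$24.18/kg


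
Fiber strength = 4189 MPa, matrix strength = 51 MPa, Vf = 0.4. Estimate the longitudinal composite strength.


sigma_1 = sigma_f*Vf + sigma_m*(1-Vf) = 4189*0.4 + 51*0.6 = 1706.2 MPa

1706.2 MPa


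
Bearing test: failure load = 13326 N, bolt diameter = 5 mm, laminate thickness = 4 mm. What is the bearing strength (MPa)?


sigma_br = F/(d*h) = 13326/(5*4) = 666.3 MPa

666.3 MPa


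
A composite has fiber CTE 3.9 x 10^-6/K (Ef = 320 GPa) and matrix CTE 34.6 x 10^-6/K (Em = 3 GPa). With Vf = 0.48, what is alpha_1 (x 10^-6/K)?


E1 = Ef*Vf + Em*(1-Vf) = 155.16
alpha_1 = (alpha_f*Ef*Vf + alpha_m*Em*(1-Vf))/E1 = 4.21 x 10^-6/K

4.21 x 10^-6/K


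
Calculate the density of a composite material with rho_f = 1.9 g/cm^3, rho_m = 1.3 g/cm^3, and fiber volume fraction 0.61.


rho_c = rho_f*Vf + rho_m*(1-Vf) = 1.9*0.61 + 1.3*0.39 = 1.666 g/cm^3

1.666 g/cm^3


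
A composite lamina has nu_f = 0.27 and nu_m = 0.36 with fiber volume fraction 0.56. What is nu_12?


nu_12 = nu_f*Vf + nu_m*(1-Vf) = 0.27*0.56 + 0.36*0.44 = 0.3096

0.3096


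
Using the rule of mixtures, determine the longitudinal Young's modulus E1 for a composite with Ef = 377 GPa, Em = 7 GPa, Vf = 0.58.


E1 = Ef*Vf + Em*(1-Vf) = 377*0.58 + 7*0.42 = 221.6 GPa

221.6 GPa


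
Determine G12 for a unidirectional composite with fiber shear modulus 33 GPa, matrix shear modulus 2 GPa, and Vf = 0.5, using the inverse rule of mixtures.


1/G12 = Vf/Gf + (1-Vf)/Gm = 0.5/33 + 0.5/2
G12 = 3.77 GPa

3.77 GPa


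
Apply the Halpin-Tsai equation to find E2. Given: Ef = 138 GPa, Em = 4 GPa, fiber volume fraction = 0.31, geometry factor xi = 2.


eta = (Ef/Em - 1)/(Ef/Em + xi) = (34.5 - 1)/(34.5 + 2) = 0.9178
E2 = Em*(1+xi*eta*Vf)/(1-eta*Vf) = 8.77 GPa

8.77 GPa


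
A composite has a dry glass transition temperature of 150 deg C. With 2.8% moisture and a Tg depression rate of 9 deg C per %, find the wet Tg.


Tg_wet = Tg_dry - k*moisture = 150 - 9*2.8 = 124.8 deg C

124.8 deg C


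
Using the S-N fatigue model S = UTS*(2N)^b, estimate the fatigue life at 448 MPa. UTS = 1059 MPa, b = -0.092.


N = 0.5 * (S/UTS)^(1/b) = 0.5 * (448/1059)^(1/-0.092) = 5754.8583 cycles

5754.8583 cycles


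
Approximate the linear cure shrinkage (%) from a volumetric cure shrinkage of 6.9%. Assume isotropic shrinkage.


Linear shrinkage ≈ vol_shrink/3 = 6.9/3 = 2.3%

2.3%


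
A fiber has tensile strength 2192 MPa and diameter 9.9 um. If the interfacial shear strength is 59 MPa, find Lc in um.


Lc = sigma_f * d / (2 * tau_i) = 2192 * 9.9 / (2 * 59) = 183.9 um

183.9 um


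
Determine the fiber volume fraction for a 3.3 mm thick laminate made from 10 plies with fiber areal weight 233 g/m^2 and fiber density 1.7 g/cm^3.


Vf = n * FAW / (rho_f * h * 1000) = 10 * 233 / (1.7 * 3.3 * 1000) = 0.4153

0.4153


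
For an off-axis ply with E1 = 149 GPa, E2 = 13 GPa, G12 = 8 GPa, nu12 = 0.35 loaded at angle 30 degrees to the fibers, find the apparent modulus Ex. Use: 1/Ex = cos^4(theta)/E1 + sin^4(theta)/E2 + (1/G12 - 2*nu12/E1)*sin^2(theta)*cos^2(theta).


cos^4(30) = 0.5625, sin^4(30) = 0.0625, sin^2(30)*cos^2(30) = 0.1875
1/G12 - 2*nu12/E1 = 1/8 - 2*0.35/149 = 0.120302 GPa^-1
1/Ex = 0.5625/149 + 0.0625/13 + 0.120302*0.1875 = 0.0311395 GPa^-1
Ex = 32.11 GPa

32.11 GPa


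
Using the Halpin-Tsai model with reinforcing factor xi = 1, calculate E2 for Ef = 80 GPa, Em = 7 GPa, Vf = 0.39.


eta = (Ef/Em - 1)/(Ef/Em + xi) = (11.4286 - 1)/(11.4286 + 1) = 0.8391
E2 = Em*(1+xi*eta*Vf)/(1-eta*Vf) = 13.81 GPa

13.81 GPa


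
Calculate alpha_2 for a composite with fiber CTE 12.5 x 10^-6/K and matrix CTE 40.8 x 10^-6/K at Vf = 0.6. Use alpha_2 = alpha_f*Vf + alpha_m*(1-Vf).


alpha_2 = alpha_f*Vf + alpha_m*(1-Vf) = 12.5*0.6 + 40.8*0.4 = 23.8 x 10^-6/K

23.8 x 10^-6/K


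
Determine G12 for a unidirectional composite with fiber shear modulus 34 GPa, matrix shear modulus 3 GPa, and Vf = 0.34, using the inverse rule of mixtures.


1/G12 = Vf/Gf + (1-Vf)/Gm = 0.34/34 + 0.66/3
G12 = 4.35 GPa

4.35 GPa


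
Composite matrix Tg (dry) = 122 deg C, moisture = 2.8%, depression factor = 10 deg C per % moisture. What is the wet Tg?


Tg_wet = Tg_dry - k*moisture = 122 - 10*2.8 = 94.0 deg C

94.0 deg C


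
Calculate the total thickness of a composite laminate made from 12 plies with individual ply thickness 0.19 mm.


h = n * t_ply = 12 * 0.19 = 2.28 mm

2.28 mm


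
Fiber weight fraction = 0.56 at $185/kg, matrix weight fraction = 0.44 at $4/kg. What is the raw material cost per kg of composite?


Cost = cost_f*Wf + cost_m*Wm = 185*0.56 + 4*0.44 = $105.36/kg

$105.36/kg


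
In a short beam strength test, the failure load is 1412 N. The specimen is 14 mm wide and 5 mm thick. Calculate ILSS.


ILSS = 3F/(4bh) = 3*1412/(4*14*5) = 15.13 MPa

15.13 MPa


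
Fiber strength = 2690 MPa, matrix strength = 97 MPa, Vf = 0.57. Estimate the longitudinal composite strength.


sigma_1 = sigma_f*Vf + sigma_m*(1-Vf) = 2690*0.57 + 97*0.43 = 1575.0 MPa

1575.0 MPa


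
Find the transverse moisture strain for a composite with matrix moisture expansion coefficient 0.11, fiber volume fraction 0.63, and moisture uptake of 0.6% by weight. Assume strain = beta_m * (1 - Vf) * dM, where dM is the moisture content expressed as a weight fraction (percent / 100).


dM = 0.6/100 = 0.006
strain = beta_m * (1-Vf) * dM = 0.11 * 0.37 * 0.006 = 0.0002442

0.0002442


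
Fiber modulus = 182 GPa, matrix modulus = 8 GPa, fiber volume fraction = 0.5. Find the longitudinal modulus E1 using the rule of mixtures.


E1 = Ef*Vf + Em*(1-Vf) = 182*0.5 + 8*0.5 = 95.0 GPa

95.0 GPa


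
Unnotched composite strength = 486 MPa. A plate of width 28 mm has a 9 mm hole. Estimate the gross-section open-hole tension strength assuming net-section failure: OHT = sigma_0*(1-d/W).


OHT = sigma_0*(1-d/W) = 486*(1-9/28) = 329.8 MPa

329.8 MPa


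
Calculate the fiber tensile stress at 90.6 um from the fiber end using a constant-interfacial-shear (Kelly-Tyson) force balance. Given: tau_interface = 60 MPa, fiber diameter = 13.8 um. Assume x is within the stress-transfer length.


Force balance: sigma_f * (pi*d^2/4) = tau * (pi*d) * x  ->  sigma_f = 4 * tau * x / d
sigma_f = 4 * 60 * 90.6 / 13.8 = 1575.7 MPa

1575.7 MPa


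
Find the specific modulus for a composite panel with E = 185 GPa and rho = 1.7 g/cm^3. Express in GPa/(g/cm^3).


Specific stiffness = E/rho = 185/1.7 = 108.8 GPa/(g/cm^3)

108.8 GPa/(g/cm^3)


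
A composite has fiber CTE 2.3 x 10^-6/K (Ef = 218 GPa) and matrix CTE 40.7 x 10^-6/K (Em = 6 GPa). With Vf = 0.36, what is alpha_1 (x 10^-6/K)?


E1 = Ef*Vf + Em*(1-Vf) = 82.32
alpha_1 = (alpha_f*Ef*Vf + alpha_m*Em*(1-Vf))/E1 = 4.09 x 10^-6/K

4.09 x 10^-6/K


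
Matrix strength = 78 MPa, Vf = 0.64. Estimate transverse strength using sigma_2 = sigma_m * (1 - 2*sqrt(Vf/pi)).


factor = 1 - 2*sqrt(0.64/pi) = 0.0973
sigma_2 = 78 * 0.0973 = 7.59 MPa

7.59 MPa


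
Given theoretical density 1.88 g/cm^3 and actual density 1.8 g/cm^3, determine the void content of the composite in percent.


Void% = (rho_theo - rho_actual)/rho_theo * 100 = (1.88 - 1.8)/1.88 * 100 = 4.26%

4.26%


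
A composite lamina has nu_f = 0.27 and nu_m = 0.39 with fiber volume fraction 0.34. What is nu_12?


nu_12 = nu_f*Vf + nu_m*(1-Vf) = 0.27*0.34 + 0.39*0.66 = 0.3492

0.3492


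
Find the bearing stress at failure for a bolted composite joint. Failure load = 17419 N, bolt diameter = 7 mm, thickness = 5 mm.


sigma_br = F/(d*h) = 17419/(7*5) = 497.7 MPa

497.7 MPa


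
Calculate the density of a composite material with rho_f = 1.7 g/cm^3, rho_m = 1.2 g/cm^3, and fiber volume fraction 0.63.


rho_c = rho_f*Vf + rho_m*(1-Vf) = 1.7*0.63 + 1.2*0.37 = 1.515 g/cm^3

1.515 g/cm^3


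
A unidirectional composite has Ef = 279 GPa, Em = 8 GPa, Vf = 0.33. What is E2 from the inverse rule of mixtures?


1/E2 = Vf/Ef + (1-Vf)/Em = 0.33/279 + 0.67/8
E2 = 11.77 GPa

11.77 GPa


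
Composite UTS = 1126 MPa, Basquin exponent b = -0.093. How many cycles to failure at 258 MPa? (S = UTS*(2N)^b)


N = 0.5 * (S/UTS)^(1/b) = 0.5 * (258/1126)^(1/-0.093) = 3.8003e+06 cycles

3.8003e+06 cycles


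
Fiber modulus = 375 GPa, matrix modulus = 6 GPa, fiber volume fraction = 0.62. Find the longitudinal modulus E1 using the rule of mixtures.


E1 = Ef*Vf + Em*(1-Vf) = 375*0.62 + 6*0.38 = 234.78 GPa

234.78 GPa


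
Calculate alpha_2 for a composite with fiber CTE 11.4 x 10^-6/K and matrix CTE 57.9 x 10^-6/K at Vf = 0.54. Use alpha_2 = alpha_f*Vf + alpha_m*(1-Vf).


alpha_2 = alpha_f*Vf + alpha_m*(1-Vf) = 11.4*0.54 + 57.9*0.46 = 32.8 x 10^-6/K

32.8 x 10^-6/K


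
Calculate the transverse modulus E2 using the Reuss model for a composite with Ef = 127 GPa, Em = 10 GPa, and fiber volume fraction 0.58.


1/E2 = Vf/Ef + (1-Vf)/Em = 0.58/127 + 0.42/10
E2 = 21.47 GPa

21.47 GPa


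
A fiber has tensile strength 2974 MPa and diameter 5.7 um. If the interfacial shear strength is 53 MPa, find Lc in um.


Lc = sigma_f * d / (2 * tau_i) = 2974 * 5.7 / (2 * 53) = 159.9 um

159.9 um


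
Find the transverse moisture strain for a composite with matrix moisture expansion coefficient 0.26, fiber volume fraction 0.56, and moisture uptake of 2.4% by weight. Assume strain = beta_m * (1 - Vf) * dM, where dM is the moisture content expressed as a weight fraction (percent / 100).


dM = 2.4/100 = 0.024
strain = beta_m * (1-Vf) * dM = 0.26 * 0.44 * 0.024 = 0.0027456

0.0027456


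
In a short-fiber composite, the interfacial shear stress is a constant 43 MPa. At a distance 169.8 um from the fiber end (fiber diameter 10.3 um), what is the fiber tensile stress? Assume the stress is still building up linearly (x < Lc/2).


Force balance: sigma_f * (pi*d^2/4) = tau * (pi*d) * x  ->  sigma_f = 4 * tau * x / d
sigma_f = 4 * 43 * 169.8 / 10.3 = 2835.5 MPa

2835.5 MPa


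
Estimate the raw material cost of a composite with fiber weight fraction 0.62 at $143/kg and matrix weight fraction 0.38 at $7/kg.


Cost = cost_f*Wf + cost_m*Wm = 143*0.62 + 7*0.38 = $91.32/kg

$91.32/kg


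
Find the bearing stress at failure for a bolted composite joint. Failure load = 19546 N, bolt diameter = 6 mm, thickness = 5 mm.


sigma_br = F/(d*h) = 19546/(6*5) = 651.5 MPa

651.5 MPa


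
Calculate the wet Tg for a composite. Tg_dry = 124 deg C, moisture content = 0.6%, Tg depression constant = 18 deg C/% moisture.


Tg_wet = Tg_dry - k*moisture = 124 - 18*0.6 = 113.2 deg C

113.2 deg C


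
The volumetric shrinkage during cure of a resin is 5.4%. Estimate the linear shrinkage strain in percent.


Linear shrinkage ≈ vol_shrink/3 = 5.4/3 = 1.8%

1.8%


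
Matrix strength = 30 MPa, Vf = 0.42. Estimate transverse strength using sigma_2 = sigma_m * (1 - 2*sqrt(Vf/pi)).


factor = 1 - 2*sqrt(0.42/pi) = 0.2687
sigma_2 = 30 * 0.2687 = 8.06 MPa

8.06 MPa


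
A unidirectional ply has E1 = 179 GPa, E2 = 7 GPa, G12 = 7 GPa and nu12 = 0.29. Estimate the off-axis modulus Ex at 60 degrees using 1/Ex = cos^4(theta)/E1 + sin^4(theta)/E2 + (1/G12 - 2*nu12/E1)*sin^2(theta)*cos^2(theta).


cos^4(60) = 0.0625, sin^4(60) = 0.5625, sin^2(60)*cos^2(60) = 0.1875
1/G12 - 2*nu12/E1 = 1/7 - 2*0.29/179 = 0.139617 GPa^-1
1/Ex = 0.0625/179 + 0.5625/7 + 0.139617*0.1875 = 0.1068845 GPa^-1
Ex = 9.36 GPa

9.36 GPa


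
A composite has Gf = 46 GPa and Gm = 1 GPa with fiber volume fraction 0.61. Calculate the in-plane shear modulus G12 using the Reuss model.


1/G12 = Vf/Gf + (1-Vf)/Gm = 0.61/46 + 0.39/1
G12 = 2.48 GPa

2.48 GPa


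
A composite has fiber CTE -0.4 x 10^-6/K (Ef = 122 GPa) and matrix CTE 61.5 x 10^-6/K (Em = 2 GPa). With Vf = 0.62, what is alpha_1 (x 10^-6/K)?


E1 = Ef*Vf + Em*(1-Vf) = 76.4
alpha_1 = (alpha_f*Ef*Vf + alpha_m*Em*(1-Vf))/E1 = 0.22 x 10^-6/K

0.22 x 10^-6/K


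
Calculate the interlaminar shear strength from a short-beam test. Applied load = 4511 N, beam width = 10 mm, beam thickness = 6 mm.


ILSS = 3F/(4bh) = 3*4511/(4*10*6) = 56.39 MPa

56.39 MPa


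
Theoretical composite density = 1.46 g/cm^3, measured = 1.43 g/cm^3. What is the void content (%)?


Void% = (rho_theo - rho_actual)/rho_theo * 100 = (1.46 - 1.43)/1.46 * 100 = 2.05%

2.05%


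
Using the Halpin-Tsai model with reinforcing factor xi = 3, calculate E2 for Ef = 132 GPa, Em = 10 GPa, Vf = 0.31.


eta = (Ef/Em - 1)/(Ef/Em + xi) = (13.2 - 1)/(13.2 + 3) = 0.7531
E2 = Em*(1+xi*eta*Vf)/(1-eta*Vf) = 22.18 GPa

22.18 GPa


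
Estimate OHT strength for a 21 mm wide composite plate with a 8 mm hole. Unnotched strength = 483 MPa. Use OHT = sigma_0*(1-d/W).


OHT = sigma_0*(1-d/W) = 483*(1-8/21) = 299.0 MPa

299.0 MPa


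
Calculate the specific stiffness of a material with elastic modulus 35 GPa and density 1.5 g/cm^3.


Specific stiffness = E/rho = 35/1.5 = 23.3 GPa/(g/cm^3)

23.3 GPa/(g/cm^3)


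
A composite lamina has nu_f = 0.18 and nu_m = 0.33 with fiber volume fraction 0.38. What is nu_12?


nu_12 = nu_f*Vf + nu_m*(1-Vf) = 0.18*0.38 + 0.33*0.62 = 0.273

0.273


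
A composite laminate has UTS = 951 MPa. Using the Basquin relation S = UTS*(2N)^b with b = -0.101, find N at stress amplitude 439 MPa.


N = 0.5 * (S/UTS)^(1/b) = 0.5 * (439/951)^(1/-0.101) = 1054.1217 cycles

1054.1217 cycles


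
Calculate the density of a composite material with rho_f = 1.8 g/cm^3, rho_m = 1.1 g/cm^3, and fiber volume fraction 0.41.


rho_c = rho_f*Vf + rho_m*(1-Vf) = 1.8*0.41 + 1.1*0.59 = 1.387 g/cm^3

1.387 g/cm^3


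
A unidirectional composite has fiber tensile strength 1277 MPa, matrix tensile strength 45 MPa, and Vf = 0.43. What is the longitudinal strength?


sigma_1 = sigma_f*Vf + sigma_m*(1-Vf) = 1277*0.43 + 45*0.57 = 574.8 MPa

574.8 MPa


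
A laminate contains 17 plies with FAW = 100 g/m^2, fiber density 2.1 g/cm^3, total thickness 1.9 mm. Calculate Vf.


Vf = n * FAW / (rho_f * h * 1000) = 17 * 100 / (2.1 * 1.9 * 1000) = 0.4261

0.4261


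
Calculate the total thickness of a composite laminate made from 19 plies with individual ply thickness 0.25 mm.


h = n * t_ply = 19 * 0.25 = 4.75 mm

4.75 mm


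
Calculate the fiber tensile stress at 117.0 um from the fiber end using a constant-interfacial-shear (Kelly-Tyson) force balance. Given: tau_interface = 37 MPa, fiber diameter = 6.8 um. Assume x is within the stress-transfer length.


Force balance: sigma_f * (pi*d^2/4) = tau * (pi*d) * x  ->  sigma_f = 4 * tau * x / d
sigma_f = 4 * 37 * 117.0 / 6.8 = 2546.5 MPa

2546.5 MPa


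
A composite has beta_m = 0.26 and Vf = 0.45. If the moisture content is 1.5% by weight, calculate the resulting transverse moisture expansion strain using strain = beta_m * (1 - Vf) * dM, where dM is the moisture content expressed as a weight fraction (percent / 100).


dM = 1.5/100 = 0.015
strain = beta_m * (1-Vf) * dM = 0.26 * 0.55 * 0.015 = 0.002145

0.002145


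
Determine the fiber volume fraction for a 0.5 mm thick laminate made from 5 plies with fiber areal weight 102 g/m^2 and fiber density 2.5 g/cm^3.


Vf = n * FAW / (rho_f * h * 1000) = 5 * 102 / (2.5 * 0.5 * 1000) = 0.408

0.408


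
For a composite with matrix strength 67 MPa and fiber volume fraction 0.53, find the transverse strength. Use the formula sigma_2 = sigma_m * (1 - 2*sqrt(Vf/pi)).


factor = 1 - 2*sqrt(0.53/pi) = 0.1785
sigma_2 = 67 * 0.1785 = 11.96 MPa

11.96 MPa


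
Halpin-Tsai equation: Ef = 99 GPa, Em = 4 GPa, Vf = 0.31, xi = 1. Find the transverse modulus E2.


eta = (Ef/Em - 1)/(Ef/Em + xi) = (24.75 - 1)/(24.75 + 1) = 0.9223
E2 = Em*(1+xi*eta*Vf)/(1-eta*Vf) = 7.2 GPa

7.2 GPa


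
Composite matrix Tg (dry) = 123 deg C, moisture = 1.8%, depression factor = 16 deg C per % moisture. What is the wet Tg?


Tg_wet = Tg_dry - k*moisture = 123 - 16*1.8 = 94.2 deg C

94.2 deg C


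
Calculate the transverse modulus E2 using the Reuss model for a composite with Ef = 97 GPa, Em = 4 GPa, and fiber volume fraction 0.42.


1/E2 = Vf/Ef + (1-Vf)/Em = 0.42/97 + 0.58/4
E2 = 6.7 GPa

6.7 GPa


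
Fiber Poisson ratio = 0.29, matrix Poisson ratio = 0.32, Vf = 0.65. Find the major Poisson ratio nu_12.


nu_12 = nu_f*Vf + nu_m*(1-Vf) = 0.29*0.65 + 0.32*0.35 = 0.3005

0.3005


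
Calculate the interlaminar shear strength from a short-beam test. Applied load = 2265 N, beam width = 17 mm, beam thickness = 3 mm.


ILSS = 3F/(4bh) = 3*2265/(4*17*3) = 33.31 MPa

33.31 MPa


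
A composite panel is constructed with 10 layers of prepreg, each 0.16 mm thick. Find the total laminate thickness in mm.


h = n * t_ply = 10 * 0.16 = 1.6 mm

1.6 mm


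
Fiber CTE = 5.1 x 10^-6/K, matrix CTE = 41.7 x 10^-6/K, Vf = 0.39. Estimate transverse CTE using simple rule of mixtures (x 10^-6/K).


alpha_2 = alpha_f*Vf + alpha_m*(1-Vf) = 5.1*0.39 + 41.7*0.61 = 27.4 x 10^-6/K

27.4 x 10^-6/K


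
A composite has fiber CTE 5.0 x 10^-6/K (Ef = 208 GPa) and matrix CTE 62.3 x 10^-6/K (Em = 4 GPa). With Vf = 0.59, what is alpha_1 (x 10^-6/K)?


E1 = Ef*Vf + Em*(1-Vf) = 124.36
alpha_1 = (alpha_f*Ef*Vf + alpha_m*Em*(1-Vf))/E1 = 5.76 x 10^-6/K

5.76 x 10^-6/K


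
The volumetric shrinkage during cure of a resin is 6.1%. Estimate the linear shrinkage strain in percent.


Linear shrinkage ≈ vol_shrink/3 = 6.1/3 = 2.033%

2.033%


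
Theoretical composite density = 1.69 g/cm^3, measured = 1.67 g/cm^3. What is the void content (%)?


Void% = (rho_theo - rho_actual)/rho_theo * 100 = (1.69 - 1.67)/1.69 * 100 = 1.18%

1.18%


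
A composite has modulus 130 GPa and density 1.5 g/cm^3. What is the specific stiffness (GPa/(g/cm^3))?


Specific stiffness = E/rho = 130/1.5 = 86.7 GPa/(g/cm^3)

86.7 GPa/(g/cm^3)


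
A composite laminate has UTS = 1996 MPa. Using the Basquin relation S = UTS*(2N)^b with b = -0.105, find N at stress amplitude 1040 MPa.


N = 0.5 * (S/UTS)^(1/b) = 0.5 * (1040/1996)^(1/-0.105) = 248.5533 cycles

248.5533 cycles


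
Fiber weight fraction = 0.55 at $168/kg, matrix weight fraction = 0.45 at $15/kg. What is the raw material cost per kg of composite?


Cost = cost_f*Wf + cost_m*Wm = 168*0.55 + 15*0.45 = $99.15/kg

$99.15/kg


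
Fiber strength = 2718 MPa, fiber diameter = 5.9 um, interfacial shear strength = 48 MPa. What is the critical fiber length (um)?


Lc = sigma_f * d / (2 * tau_i) = 2718 * 5.9 / (2 * 48) = 167.0 um

167.0 um


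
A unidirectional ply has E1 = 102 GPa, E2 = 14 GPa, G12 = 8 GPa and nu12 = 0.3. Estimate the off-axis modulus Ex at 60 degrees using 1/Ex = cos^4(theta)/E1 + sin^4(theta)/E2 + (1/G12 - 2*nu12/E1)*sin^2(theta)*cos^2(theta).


cos^4(60) = 0.0625, sin^4(60) = 0.5625, sin^2(60)*cos^2(60) = 0.1875
1/G12 - 2*nu12/E1 = 1/8 - 2*0.3/102 = 0.119118 GPa^-1
1/Ex = 0.0625/102 + 0.5625/14 + 0.119118*0.1875 = 0.0631259 GPa^-1
Ex = 15.84 GPa

15.84 GPa


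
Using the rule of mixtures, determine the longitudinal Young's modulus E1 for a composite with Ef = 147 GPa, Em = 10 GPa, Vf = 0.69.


E1 = Ef*Vf + Em*(1-Vf) = 147*0.69 + 10*0.31 = 104.53 GPa

104.53 GPa


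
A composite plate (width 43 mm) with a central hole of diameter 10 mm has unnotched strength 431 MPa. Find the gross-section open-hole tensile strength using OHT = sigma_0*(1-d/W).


OHT = sigma_0*(1-d/W) = 431*(1-10/43) = 330.8 MPa

330.8 MPa


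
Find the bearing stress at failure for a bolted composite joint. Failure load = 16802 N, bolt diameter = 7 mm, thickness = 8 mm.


sigma_br = F/(d*h) = 16802/(7*8) = 300.0 MPa

300.0 MPa


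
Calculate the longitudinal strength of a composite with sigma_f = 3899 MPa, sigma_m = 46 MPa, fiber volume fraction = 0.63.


sigma_1 = sigma_f*Vf + sigma_m*(1-Vf) = 3899*0.63 + 46*0.37 = 2473.4 MPa

2473.4 MPa


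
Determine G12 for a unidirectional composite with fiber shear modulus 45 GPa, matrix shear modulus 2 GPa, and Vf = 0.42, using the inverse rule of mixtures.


1/G12 = Vf/Gf + (1-Vf)/Gm = 0.42/45 + 0.58/2
G12 = 3.34 GPa

3.34 GPa


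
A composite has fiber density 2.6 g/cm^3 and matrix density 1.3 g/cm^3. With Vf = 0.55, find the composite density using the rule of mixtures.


rho_c = rho_f*Vf + rho_m*(1-Vf) = 2.6*0.55 + 1.3*0.45 = 2.015 g/cm^3

2.015 g/cm^3


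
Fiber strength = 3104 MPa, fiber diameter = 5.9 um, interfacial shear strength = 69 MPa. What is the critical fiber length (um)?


Lc = sigma_f * d / (2 * tau_i) = 3104 * 5.9 / (2 * 69) = 132.7 um

132.7 um


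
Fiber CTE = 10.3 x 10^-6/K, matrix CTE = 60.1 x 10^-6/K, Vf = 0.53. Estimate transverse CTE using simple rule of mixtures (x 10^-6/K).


alpha_2 = alpha_f*Vf + alpha_m*(1-Vf) = 10.3*0.53 + 60.1*0.47 = 33.7 x 10^-6/K

33.7 x 10^-6/K


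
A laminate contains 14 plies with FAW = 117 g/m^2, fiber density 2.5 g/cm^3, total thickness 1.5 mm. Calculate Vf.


Vf = n * FAW / (rho_f * h * 1000) = 14 * 117 / (2.5 * 1.5 * 1000) = 0.4368

0.4368


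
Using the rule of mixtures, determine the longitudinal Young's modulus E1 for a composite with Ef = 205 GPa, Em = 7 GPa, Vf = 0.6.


E1 = Ef*Vf + Em*(1-Vf) = 205*0.6 + 7*0.4 = 125.8 GPa

125.8 GPa


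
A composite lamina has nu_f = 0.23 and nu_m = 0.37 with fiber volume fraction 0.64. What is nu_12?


nu_12 = nu_f*Vf + nu_m*(1-Vf) = 0.23*0.64 + 0.37*0.36 = 0.2804

0.2804


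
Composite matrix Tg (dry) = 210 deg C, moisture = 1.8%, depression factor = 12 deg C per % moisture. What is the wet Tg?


Tg_wet = Tg_dry - k*moisture = 210 - 12*1.8 = 188.4 deg C

188.4 deg C


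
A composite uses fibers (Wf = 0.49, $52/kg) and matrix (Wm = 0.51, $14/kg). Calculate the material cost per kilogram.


Cost = cost_f*Wf + cost_m*Wm = 52*0.49 + 14*0.51 = $32.62/kg

$32.62/kg


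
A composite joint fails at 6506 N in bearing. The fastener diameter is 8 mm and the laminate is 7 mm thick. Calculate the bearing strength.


sigma_br = F/(d*h) = 6506/(8*7) = 116.2 MPa

116.2 MPa


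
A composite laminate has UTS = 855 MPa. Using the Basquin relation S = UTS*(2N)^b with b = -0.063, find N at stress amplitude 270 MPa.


N = 0.5 * (S/UTS)^(1/b) = 0.5 * (270/855)^(1/-0.063) = 4.4161e+07 cycles

4.4161e+07 cycles


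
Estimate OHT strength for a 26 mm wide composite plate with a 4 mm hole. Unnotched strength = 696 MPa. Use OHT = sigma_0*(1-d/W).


OHT = sigma_0*(1-d/W) = 696*(1-4/26) = 588.9 MPa

588.9 MPa


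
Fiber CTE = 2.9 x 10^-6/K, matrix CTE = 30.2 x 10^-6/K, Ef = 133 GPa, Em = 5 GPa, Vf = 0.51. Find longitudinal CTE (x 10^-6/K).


E1 = Ef*Vf + Em*(1-Vf) = 70.28
alpha_1 = (alpha_f*Ef*Vf + alpha_m*Em*(1-Vf))/E1 = 3.85 x 10^-6/K

3.85 x 10^-6/K


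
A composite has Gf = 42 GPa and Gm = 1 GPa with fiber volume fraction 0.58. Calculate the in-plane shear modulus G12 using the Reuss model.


1/G12 = Vf/Gf + (1-Vf)/Gm = 0.58/42 + 0.42/1
G12 = 2.31 GPa

2.31 GPa


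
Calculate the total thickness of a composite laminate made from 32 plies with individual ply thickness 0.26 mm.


h = n * t_ply = 32 * 0.26 = 8.32 mm

8.32 mm


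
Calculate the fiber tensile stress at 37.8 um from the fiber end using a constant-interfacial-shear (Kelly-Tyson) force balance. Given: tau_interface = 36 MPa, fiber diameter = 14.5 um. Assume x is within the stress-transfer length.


Force balance: sigma_f * (pi*d^2/4) = tau * (pi*d) * x  ->  sigma_f = 4 * tau * x / d
sigma_f = 4 * 36 * 37.8 / 14.5 = 375.4 MPa

375.4 MPa


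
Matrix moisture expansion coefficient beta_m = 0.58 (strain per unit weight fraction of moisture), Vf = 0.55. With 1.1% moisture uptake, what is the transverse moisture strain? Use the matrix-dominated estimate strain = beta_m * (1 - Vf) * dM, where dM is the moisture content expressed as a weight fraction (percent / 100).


dM = 1.1/100 = 0.011
strain = beta_m * (1-Vf) * dM = 0.58 * 0.45 * 0.011 = 0.002871

0.002871


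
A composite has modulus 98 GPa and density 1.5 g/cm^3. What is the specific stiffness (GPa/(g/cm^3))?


Specific stiffness = E/rho = 98/1.5 = 65.3 GPa/(g/cm^3)

65.3 GPa/(g/cm^3)


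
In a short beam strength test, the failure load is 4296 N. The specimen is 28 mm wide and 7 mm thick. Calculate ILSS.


ILSS = 3F/(4bh) = 3*4296/(4*28*7) = 16.44 MPa

16.44 MPa


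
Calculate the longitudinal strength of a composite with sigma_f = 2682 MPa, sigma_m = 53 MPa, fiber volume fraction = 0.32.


sigma_1 = sigma_f*Vf + sigma_m*(1-Vf) = 2682*0.32 + 53*0.68 = 894.3 MPa

894.3 MPa


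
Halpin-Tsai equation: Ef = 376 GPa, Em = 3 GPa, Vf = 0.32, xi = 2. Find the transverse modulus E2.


eta = (Ef/Em - 1)/(Ef/Em + xi) = (125.3333 - 1)/(125.3333 + 2) = 0.9764
E2 = Em*(1+xi*eta*Vf)/(1-eta*Vf) = 7.09 GPa

7.09 GPa


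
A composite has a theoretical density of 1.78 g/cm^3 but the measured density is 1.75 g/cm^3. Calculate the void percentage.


Void% = (rho_theo - rho_actual)/rho_theo * 100 = (1.78 - 1.75)/1.78 * 100 = 1.69%

1.69%


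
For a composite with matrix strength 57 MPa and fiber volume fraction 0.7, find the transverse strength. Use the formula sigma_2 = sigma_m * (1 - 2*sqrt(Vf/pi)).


factor = 1 - 2*sqrt(0.7/pi) = 0.0559
sigma_2 = 57 * 0.0559 = 3.19 MPa

3.19 MPa


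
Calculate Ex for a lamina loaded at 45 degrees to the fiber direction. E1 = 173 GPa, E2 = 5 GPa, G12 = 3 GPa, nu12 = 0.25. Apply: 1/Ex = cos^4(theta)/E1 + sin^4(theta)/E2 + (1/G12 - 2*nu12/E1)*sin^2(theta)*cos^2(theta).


cos^4(45) = 0.25, sin^4(45) = 0.25, sin^2(45)*cos^2(45) = 0.25
1/G12 - 2*nu12/E1 = 1/3 - 2*0.25/173 = 0.330443 GPa^-1
1/Ex = 0.25/173 + 0.25/5 + 0.330443*0.25 = 0.1340559 GPa^-1
Ex = 7.46 GPa

7.46 GPa


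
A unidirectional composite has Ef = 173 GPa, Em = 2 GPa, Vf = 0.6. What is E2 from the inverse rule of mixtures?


1/E2 = Vf/Ef + (1-Vf)/Em = 0.6/173 + 0.4/2
E2 = 4.91 GPa

4.91 GPa


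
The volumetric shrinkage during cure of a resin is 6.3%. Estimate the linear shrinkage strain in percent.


Linear shrinkage ≈ vol_shrink/3 = 6.3/3 = 2.1%

2.1%


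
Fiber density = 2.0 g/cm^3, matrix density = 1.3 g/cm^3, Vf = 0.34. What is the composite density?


rho_c = rho_f*Vf + rho_m*(1-Vf) = 2.0*0.34 + 1.3*0.66 = 1.538 g/cm^3

1.538 g/cm^3


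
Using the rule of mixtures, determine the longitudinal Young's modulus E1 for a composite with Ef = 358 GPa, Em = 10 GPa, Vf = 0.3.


E1 = Ef*Vf + Em*(1-Vf) = 358*0.3 + 10*0.7 = 114.4 GPa

114.4 GPa


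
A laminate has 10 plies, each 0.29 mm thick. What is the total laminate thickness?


h = n * t_ply = 10 * 0.29 = 2.9 mm

2.9 mm


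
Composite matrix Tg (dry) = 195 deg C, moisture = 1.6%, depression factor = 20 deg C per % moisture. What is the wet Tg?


Tg_wet = Tg_dry - k*moisture = 195 - 20*1.6 = 163.0 deg C

163.0 deg C


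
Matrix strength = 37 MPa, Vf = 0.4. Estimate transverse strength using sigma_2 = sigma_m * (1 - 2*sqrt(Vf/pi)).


factor = 1 - 2*sqrt(0.4/pi) = 0.2864
sigma_2 = 37 * 0.2864 = 10.59 MPa

10.59 MPa


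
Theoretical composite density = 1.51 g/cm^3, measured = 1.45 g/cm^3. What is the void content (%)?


Void% = (rho_theo - rho_actual)/rho_theo * 100 = (1.51 - 1.45)/1.51 * 100 = 3.97%

3.97%


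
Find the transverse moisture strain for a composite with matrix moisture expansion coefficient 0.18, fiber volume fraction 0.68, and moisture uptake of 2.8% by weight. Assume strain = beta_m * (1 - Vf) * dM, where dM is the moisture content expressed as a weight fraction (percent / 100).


dM = 2.8/100 = 0.028
strain = beta_m * (1-Vf) * dM = 0.18 * 0.32 * 0.028 = 0.0016128

0.0016128


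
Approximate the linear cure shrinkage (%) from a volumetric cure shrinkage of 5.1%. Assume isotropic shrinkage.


Linear shrinkage ≈ vol_shrink/3 = 5.1/3 = 1.7%

1.7%


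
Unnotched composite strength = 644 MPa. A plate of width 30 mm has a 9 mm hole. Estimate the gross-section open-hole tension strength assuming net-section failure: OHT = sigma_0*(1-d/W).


OHT = sigma_0*(1-d/W) = 644*(1-9/30) = 450.8 MPa

450.8 MPa


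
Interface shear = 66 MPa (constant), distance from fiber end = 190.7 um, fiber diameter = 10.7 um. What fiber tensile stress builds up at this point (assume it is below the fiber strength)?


Force balance: sigma_f * (pi*d^2/4) = tau * (pi*d) * x  ->  sigma_f = 4 * tau * x / d
sigma_f = 4 * 66 * 190.7 / 10.7 = 4705.1 MPa

4705.1 MPa


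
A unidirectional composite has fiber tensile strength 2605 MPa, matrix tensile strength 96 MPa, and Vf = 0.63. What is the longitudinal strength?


sigma_1 = sigma_f*Vf + sigma_m*(1-Vf) = 2605*0.63 + 96*0.37 = 1676.7 MPa

1676.7 MPa


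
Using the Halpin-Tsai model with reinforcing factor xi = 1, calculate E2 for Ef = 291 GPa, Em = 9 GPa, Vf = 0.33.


eta = (Ef/Em - 1)/(Ef/Em + xi) = (32.3333 - 1)/(32.3333 + 1) = 0.94
E2 = Em*(1+xi*eta*Vf)/(1-eta*Vf) = 17.09 GPa

17.09 GPa


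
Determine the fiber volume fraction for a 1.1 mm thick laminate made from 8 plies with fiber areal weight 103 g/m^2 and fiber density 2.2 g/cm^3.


Vf = n * FAW / (rho_f * h * 1000) = 8 * 103 / (2.2 * 1.1 * 1000) = 0.3405

0.3405


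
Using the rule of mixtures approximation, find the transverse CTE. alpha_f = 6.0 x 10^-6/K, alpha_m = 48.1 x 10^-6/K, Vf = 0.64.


alpha_2 = alpha_f*Vf + alpha_m*(1-Vf) = 6.0*0.64 + 48.1*0.36 = 21.2 x 10^-6/K

21.2 x 10^-6/K


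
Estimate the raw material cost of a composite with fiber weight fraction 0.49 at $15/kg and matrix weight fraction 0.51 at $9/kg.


Cost = cost_f*Wf + cost_m*Wm = 15*0.49 + 9*0.51 = $11.94/kg

$11.94/kg


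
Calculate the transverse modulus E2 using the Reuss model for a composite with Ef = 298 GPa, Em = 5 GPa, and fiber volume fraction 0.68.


1/E2 = Vf/Ef + (1-Vf)/Em = 0.68/298 + 0.32/5
E2 = 15.09 GPa

15.09 GPa


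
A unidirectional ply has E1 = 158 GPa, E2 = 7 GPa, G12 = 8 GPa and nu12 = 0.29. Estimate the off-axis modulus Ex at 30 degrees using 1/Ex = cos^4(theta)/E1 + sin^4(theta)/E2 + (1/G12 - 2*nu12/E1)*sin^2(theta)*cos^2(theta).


cos^4(30) = 0.5625, sin^4(30) = 0.0625, sin^2(30)*cos^2(30) = 0.1875
1/G12 - 2*nu12/E1 = 1/8 - 2*0.29/158 = 0.121329 GPa^-1
1/Ex = 0.5625/158 + 0.0625/7 + 0.121329*0.1875 = 0.0352379 GPa^-1
Ex = 28.38 GPa

28.38 GPa


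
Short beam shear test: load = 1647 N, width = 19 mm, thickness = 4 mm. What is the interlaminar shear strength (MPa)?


ILSS = 3F/(4bh) = 3*1647/(4*19*4) = 16.25 MPa

16.25 MPa


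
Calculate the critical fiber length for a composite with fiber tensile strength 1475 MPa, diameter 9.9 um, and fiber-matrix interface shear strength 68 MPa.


Lc = sigma_f * d / (2 * tau_i) = 1475 * 9.9 / (2 * 68) = 107.4 um

107.4 um


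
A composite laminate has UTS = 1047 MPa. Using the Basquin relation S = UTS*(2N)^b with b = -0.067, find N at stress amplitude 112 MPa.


N = 0.5 * (S/UTS)^(1/b) = 0.5 * (112/1047)^(1/-0.067) = 1.5398e+14 cycles

1.5398e+14 cycles


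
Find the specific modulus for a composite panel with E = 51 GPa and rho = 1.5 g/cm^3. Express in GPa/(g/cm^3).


Specific stiffness = E/rho = 51/1.5 = 34.0 GPa/(g/cm^3)

34.0 GPa/(g/cm^3)


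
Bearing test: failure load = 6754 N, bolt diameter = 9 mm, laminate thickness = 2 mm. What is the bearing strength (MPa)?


sigma_br = F/(d*h) = 6754/(9*2) = 375.2 MPa

375.2 MPa


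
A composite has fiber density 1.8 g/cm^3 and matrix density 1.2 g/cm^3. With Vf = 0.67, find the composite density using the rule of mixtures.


rho_c = rho_f*Vf + rho_m*(1-Vf) = 1.8*0.67 + 1.2*0.33 = 1.602 g/cm^3

1.602 g/cm^3


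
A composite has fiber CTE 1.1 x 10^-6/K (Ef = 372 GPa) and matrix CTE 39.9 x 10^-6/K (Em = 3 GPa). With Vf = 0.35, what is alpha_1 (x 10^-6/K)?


E1 = Ef*Vf + Em*(1-Vf) = 132.15
alpha_1 = (alpha_f*Ef*Vf + alpha_m*Em*(1-Vf))/E1 = 1.67 x 10^-6/K

1.67 x 10^-6/K


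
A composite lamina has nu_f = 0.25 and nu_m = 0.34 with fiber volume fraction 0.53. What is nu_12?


nu_12 = nu_f*Vf + nu_m*(1-Vf) = 0.25*0.53 + 0.34*0.47 = 0.2923

0.2923


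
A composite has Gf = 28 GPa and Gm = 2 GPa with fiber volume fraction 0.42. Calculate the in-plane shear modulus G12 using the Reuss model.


1/G12 = Vf/Gf + (1-Vf)/Gm = 0.42/28 + 0.58/2
G12 = 3.28 GPa

3.28 GPa


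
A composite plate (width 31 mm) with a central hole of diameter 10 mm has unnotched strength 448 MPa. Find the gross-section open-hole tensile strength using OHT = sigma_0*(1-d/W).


OHT = sigma_0*(1-d/W) = 448*(1-10/31) = 303.5 MPa

303.5 MPa


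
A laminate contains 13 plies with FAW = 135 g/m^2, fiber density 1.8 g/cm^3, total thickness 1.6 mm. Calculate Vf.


Vf = n * FAW / (rho_f * h * 1000) = 13 * 135 / (1.8 * 1.6 * 1000) = 0.6094

0.6094


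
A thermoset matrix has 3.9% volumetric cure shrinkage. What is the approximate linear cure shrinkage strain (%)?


Linear shrinkage ≈ vol_shrink/3 = 3.9/3 = 1.3%

1.3%


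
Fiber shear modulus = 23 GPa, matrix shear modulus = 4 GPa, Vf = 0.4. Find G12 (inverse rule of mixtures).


1/G12 = Vf/Gf + (1-Vf)/Gm = 0.4/23 + 0.6/4
G12 = 5.97 GPa

5.97 GPa


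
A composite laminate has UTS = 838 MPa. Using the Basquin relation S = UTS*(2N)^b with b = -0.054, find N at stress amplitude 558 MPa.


N = 0.5 * (S/UTS)^(1/b) = 0.5 * (558/838)^(1/-0.054) = 932.2282 cycles

932.2282 cycles


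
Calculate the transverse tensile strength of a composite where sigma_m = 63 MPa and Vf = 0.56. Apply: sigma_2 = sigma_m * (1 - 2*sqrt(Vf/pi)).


factor = 1 - 2*sqrt(0.56/pi) = 0.1556
sigma_2 = 63 * 0.1556 = 9.8 MPa

9.8 MPa


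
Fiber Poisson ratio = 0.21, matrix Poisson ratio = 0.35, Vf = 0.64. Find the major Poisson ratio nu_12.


nu_12 = nu_f*Vf + nu_m*(1-Vf) = 0.21*0.64 + 0.35*0.36 = 0.2604

0.2604


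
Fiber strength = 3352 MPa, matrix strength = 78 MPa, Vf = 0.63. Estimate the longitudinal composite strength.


sigma_1 = sigma_f*Vf + sigma_m*(1-Vf) = 3352*0.63 + 78*0.37 = 2140.6 MPa

2140.6 MPa


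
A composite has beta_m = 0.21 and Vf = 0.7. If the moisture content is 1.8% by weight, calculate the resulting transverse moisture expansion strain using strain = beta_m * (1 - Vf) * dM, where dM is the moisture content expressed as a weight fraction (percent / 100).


dM = 1.8/100 = 0.018
strain = beta_m * (1-Vf) * dM = 0.21 * 0.3 * 0.018 = 0.001134

0.001134
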